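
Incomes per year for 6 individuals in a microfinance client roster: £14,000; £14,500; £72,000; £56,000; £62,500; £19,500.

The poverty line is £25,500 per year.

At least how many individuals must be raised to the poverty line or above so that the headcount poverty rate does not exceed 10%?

Currently q = 3 of N = 6 are below the line (H = 0.500).
A headcount ratio of at most 10% allows at most ⌊0.10 × 6⌋ = 0 poor individuals.
So at least 3 − 0 = 3 must be lifted.

3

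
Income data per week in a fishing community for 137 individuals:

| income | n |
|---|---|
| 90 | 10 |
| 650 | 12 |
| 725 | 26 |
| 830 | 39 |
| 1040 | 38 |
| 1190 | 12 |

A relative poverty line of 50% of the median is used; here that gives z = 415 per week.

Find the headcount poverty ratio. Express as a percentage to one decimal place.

10 of the 137 individuals have income below 415.
H = 10/137 = 7.3%.

7.3%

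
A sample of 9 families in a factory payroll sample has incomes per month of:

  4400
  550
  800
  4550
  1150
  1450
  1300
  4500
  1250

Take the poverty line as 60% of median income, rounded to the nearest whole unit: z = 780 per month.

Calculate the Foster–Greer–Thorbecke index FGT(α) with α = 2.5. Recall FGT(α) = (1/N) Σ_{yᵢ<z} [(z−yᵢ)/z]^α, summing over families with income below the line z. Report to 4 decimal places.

0.0052

Below the line: 550 (q = 1 of N = 9).
Shortfall ratios: (780−550)/780 = 0.2949.
Raised to α = 2.5: 0.04722.
Sum = 0.047215; FGT(2.5) = 0.047215 / 9 = 0.0052.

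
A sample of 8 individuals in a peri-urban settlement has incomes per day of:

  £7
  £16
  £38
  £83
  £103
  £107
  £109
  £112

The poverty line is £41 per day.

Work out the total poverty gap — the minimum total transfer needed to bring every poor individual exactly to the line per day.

£62

Incomes under z: £7, £16, £38 (q = 3 of N = 8).
Individual gaps: 41−7 = 34; 41−16 = 25; 41−38 = 3.
Aggregate gap = £62.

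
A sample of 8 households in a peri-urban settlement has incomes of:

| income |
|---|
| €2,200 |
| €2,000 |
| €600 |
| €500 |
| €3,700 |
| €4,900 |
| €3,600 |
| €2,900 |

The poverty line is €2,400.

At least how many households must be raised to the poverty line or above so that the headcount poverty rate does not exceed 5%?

Currently q = 4 of N = 8 are below the line (H = 0.500).
A headcount ratio of at most 5% allows at most ⌊0.05 × 8⌋ = 0 poor households.
So at least 4 − 0 = 4 must be lifted.

4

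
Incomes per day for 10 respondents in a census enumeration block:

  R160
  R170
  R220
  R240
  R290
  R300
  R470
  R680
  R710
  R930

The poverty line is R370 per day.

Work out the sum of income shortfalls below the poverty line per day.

Below z: R160, R170, R220, R240, R290, R300 (q = 6 of N = 10).
Individual gaps: 370−160 = 210; 370−170 = 200; 370−220 = 150; 370−240 = 130; 370−290 = 80; 370−300 = 70.
Aggregate gap = R840.

R840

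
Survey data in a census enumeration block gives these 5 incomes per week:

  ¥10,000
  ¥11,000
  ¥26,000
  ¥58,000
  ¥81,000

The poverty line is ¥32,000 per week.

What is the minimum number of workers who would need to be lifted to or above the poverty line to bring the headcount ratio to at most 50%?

1

3 of the 5 workers are poor, so H = 3/5 = 0.600.
A headcount ratio of at most 50% allows at most ⌊0.50 × 5⌋ = 2 poor workers.
So at least 3 − 2 = 1 must be lifted.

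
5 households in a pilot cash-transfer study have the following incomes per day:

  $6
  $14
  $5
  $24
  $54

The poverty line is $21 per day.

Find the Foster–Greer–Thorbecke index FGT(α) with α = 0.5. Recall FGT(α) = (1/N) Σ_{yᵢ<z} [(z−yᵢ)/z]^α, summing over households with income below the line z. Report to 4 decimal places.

0.4591

Poor units: $5, $6, $14 (q = 3 of N = 5).
Shortfall ratios: (21−5)/21 = 0.7619; (21−6)/21 = 0.7143; (21−14)/21 = 0.3333.
Raised to α = 0.5: 0.87287; 0.84515; 0.57735.
Sum = 2.295376; FGT(0.5) = 2.295376 / 5 = 0.4591.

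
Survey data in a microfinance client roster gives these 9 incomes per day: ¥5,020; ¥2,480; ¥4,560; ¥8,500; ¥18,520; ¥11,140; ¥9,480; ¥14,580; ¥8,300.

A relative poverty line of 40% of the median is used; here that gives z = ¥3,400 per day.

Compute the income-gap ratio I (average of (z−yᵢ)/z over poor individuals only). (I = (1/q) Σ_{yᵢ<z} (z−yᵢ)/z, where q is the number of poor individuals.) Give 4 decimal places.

Below z: ¥2,480 (q = 1 of N = 9).
Shortfall ratios (z−y)/z: 0.2706; sum = 0.270588.
I averages over the q = 1 poor units only: 0.270588 / 1 = 0.2706.

0.2706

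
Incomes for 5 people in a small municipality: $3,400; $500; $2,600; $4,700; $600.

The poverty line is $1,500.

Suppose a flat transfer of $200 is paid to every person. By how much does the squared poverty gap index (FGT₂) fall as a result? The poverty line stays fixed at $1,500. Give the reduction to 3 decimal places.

Before: below the line — $500, $600; squared poverty gap index (FGT₂) = 0.16089.
After the $200 transfer: below the line — $700, $800; squared poverty gap index (FGT₂) = 0.10044.
Reduction = 0.16089 − 0.10044 = 0.060.

0.060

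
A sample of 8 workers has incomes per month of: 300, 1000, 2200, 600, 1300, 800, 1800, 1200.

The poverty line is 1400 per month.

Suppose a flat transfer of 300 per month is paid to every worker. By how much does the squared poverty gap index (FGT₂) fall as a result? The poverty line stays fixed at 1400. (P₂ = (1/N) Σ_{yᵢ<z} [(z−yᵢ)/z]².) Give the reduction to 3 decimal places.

Before: below the line — 300, 600, 800, 1000, 1200, 1300; squared poverty gap index (FGT₂) = 0.15434.
After the 300 transfer: below the line — 600, 900, 1100, 1300; squared poverty gap index (FGT₂) = 0.06314.
Reduction = 0.15434 − 0.06314 = 0.091.

0.091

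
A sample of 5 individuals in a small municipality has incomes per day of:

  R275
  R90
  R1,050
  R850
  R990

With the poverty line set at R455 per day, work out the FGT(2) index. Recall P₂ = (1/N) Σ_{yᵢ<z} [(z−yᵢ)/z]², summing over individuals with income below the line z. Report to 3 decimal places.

0.160

Poor units: R90, R275 (q = 2 of N = 5).
Shortfall ratios: (455−90)/455 = 0.8022; (455−275)/455 = 0.3956.
Squared: 0.6435; 0.1565.
Sum = 0.800024; P₂ = 0.800024 / 5 = 0.160.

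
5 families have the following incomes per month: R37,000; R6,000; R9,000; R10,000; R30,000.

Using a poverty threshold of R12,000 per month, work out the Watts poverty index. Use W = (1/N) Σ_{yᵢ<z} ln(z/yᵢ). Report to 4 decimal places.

Below z: R6,000, R9,000, R10,000 (q = 3 of N = 5).
Log shortfalls: ln(12000/6000) = 0.6931; ln(12000/9000) = 0.2877; ln(12000/10000) = 0.1823.
W = 1.163151 / 5 = 0.2326.

0.2326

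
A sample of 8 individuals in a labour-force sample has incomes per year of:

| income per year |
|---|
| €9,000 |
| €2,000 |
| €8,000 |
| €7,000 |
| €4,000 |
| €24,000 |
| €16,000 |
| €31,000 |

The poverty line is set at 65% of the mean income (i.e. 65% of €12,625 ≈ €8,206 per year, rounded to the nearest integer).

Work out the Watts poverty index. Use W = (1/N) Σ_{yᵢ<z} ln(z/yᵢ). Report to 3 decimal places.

0.289

Incomes under z: €2,000, €4,000, €7,000, €8,000 (q = 4 of N = 8).
ln(z/y) terms: ln(8206/2000) = 1.4117; ln(8206/4000) = 0.7186; ln(8206/7000) = 0.1590; ln(8206/8000) = 0.0254.
W = 2.314669 / 8 = 0.289.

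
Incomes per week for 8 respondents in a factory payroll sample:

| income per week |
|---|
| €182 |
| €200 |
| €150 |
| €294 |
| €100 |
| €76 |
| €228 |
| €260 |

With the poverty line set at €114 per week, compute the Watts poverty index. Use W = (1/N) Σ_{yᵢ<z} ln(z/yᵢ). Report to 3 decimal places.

Incomes under z: €76, €100 (q = 2 of N = 8).
Log gaps: ln(114/76) = 0.4055; ln(114/100) = 0.1310.
W = 0.536493 / 8 = 0.067.

0.067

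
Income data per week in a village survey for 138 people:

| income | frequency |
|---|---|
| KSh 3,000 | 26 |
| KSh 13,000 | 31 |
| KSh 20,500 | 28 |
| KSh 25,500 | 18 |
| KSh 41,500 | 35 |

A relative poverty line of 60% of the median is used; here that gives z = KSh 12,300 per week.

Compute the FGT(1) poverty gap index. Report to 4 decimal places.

0.1425

Below the line: 26×KSh 3,000 (q = 26 of N = 138).
Normalized shortfalls: (12300−3000)/12300 = 0.7561 (×26).
Sum of shortfalls = 19.658537; P₁ averages over all N: 19.658537 / 138 = 0.1425.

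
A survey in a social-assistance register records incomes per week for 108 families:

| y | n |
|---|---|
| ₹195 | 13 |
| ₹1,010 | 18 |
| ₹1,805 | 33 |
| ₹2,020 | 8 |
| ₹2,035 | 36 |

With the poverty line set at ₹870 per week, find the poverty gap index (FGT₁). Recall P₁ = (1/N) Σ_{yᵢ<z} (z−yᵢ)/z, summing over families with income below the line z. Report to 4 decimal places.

Incomes under z: 13×₹195 (q = 13 of N = 108).
Shortfall ratios: (870−195)/870 = 0.7759 (×13).
Σ = 10.086207. Dividing by the full population N = 108 gives P₁ = 0.0934.

0.0934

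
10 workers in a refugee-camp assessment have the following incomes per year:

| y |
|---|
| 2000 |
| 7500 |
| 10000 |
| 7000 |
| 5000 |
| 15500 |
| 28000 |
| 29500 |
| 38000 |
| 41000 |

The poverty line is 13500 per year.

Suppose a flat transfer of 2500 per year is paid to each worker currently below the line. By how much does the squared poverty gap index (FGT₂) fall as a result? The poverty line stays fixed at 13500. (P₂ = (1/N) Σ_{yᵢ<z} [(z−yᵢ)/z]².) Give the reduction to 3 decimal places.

0.082

Before: below the line — 2000, 5000, 7000, 7500, 10000; squared poverty gap index (FGT₂) = 0.16187.
After the 2500 transfer: below the line — 4500, 7500, 9500, 10000, 12500; squared poverty gap index (FGT₂) = 0.08025.
Reduction = 0.16187 − 0.08025 = 0.082.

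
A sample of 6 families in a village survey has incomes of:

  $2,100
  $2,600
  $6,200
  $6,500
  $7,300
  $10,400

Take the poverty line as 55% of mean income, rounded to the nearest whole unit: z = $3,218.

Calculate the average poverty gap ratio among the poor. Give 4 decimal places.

Poor units: $2,100, $2,600 (q = 2 of N = 6).
Relative gaps: 0.3474, 0.1920; sum = 0.539466.
The income-gap ratio divides by q (the poor only): 0.539466 / 2 = 0.2697.

0.2697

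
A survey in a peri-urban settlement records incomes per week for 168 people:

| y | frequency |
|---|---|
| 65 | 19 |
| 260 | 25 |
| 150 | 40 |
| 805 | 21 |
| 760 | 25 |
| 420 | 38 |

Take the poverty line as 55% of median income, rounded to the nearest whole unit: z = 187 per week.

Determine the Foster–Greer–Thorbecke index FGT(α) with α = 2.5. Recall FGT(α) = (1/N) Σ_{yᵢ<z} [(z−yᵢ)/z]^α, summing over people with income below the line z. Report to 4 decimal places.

Below the line: 19×65, 40×150 (q = 59 of N = 168).
Shortfall ratios: (187−65)/187 = 0.6524 (×19); (187−150)/187 = 0.1979 (×40).
Raised to α = 2.5: 0.34379 (×19); 0.01741 (×40).
Sum = 7.228608; FGT(2.5) = 7.228608 / 168 = 0.0430.

0.0430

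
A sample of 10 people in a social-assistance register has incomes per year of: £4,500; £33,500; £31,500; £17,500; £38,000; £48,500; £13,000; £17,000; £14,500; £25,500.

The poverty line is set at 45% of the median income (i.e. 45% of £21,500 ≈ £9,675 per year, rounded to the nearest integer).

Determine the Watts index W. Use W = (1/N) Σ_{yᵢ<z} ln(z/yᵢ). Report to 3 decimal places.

Below z: £4,500 (q = 1 of N = 10).
Log gaps: ln(9675/4500) = 0.7655.
W = 0.765468 / 10 = 0.077.

0.077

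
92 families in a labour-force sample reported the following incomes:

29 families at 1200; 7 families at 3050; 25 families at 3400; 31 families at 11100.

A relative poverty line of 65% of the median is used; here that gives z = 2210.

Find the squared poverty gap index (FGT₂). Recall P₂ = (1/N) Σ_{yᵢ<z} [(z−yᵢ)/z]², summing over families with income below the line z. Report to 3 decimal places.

0.066

Incomes under z: 29×1200 (q = 29 of N = 92).
Shortfall ratios: (2210−1200)/2210 = 0.4570 (×29).
Squared: 0.2089 (×29).
Sum = 6.056981; P₂ = 6.056981 / 92 = 0.066.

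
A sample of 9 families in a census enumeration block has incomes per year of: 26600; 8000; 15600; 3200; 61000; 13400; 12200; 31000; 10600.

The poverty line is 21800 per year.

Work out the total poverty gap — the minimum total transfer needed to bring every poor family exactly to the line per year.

Incomes under z: 3200, 8000, 10600, 12200, 13400, 15600 (q = 6 of N = 9).
Individual gaps: 21800−3200 = 18600; 21800−8000 = 13800; 21800−10600 = 11200; 21800−12200 = 9600; 21800−13400 = 8400; 21800−15600 = 6200.
Aggregate gap = 67800.

67800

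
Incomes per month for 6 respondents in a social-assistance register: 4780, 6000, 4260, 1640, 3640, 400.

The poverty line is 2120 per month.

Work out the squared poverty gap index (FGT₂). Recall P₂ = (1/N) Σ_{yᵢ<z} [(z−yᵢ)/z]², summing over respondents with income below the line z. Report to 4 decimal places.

Below the line: 400, 1640 (q = 2 of N = 6).
Relative gaps: (2120−400)/2120 = 0.8113; (2120−1640)/2120 = 0.2264.
Squared: 0.6582; 0.0513.
Sum = 0.709505; P₂ = 0.709505 / 6 = 0.1183.

0.1183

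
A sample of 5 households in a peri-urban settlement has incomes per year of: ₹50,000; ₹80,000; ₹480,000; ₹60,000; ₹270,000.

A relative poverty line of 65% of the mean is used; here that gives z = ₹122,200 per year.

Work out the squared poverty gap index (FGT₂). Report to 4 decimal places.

Incomes under z: ₹50,000, ₹60,000, ₹80,000 (q = 3 of N = 5).
Gap ratios (z−y)/z: (122200−50000)/122200 = 0.5908; (122200−60000)/122200 = 0.5090; (122200−80000)/122200 = 0.3453.
Squared: 0.3491; 0.2591; 0.1193.
Sum = 0.727425; P₂ = 0.727425 / 5 = 0.1455.

0.1455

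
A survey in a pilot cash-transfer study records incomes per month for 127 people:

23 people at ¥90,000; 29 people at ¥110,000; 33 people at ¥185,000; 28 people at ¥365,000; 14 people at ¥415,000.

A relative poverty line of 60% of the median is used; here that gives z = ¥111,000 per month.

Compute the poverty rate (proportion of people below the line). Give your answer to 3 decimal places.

52 of the 127 people have income below ¥111,000.
H = 52/127 = 0.409.

0.409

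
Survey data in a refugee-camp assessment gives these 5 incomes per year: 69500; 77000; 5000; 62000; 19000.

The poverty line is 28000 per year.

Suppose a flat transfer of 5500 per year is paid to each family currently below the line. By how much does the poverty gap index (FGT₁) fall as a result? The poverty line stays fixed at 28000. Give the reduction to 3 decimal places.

0.079

Before: below the line — 5000, 19000; poverty gap index (FGT₁) = 0.22857.
After the 5500 transfer: below the line — 10500, 24500; poverty gap index (FGT₁) = 0.15000.
Reduction = 0.22857 − 0.15000 = 0.079.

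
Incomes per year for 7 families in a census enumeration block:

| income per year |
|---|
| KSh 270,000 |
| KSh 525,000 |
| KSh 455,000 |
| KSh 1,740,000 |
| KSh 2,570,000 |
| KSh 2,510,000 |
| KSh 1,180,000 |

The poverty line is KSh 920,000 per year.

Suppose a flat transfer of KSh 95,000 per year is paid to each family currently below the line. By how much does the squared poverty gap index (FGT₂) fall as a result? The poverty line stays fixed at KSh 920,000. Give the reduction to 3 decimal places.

0.044

Before: below the line — KSh 270,000, KSh 455,000, KSh 525,000; squared poverty gap index (FGT₂) = 0.13414.
After the KSh 95,000 transfer: below the line — KSh 365,000, KSh 550,000, KSh 620,000; squared poverty gap index (FGT₂) = 0.09029.
Reduction = 0.13414 − 0.09029 = 0.044.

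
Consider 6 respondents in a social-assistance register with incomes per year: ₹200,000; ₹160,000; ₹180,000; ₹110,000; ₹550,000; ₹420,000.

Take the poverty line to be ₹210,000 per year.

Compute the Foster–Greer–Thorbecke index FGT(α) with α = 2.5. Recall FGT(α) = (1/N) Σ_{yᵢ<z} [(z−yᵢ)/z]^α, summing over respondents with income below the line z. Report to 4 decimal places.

Poor units: ₹110,000, ₹160,000, ₹180,000, ₹200,000 (q = 4 of N = 6).
Shortfall ratios: (210000−110000)/210000 = 0.4762; (210000−160000)/210000 = 0.2381; (210000−180000)/210000 = 0.1429; (210000−200000)/210000 = 0.0476.
Raised to α = 2.5: 0.15648; 0.02766; 0.00771; 0.00049.
Sum = 0.192347; FGT(2.5) = 0.192347 / 6 = 0.0321.

0.0321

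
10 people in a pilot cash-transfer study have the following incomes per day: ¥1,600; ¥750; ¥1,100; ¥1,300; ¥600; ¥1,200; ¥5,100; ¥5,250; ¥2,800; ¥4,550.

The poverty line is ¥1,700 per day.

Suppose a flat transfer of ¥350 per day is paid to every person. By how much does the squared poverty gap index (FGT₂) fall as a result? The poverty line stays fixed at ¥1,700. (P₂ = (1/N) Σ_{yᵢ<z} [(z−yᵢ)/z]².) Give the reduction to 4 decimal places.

Before: below the line — ¥600, ¥750, ¥1,100, ¥1,200, ¥1,300, ¥1,600; squared poverty gap index (FGT₂) = 0.100087.
After the ¥350 transfer: below the line — ¥950, ¥1,100, ¥1,450, ¥1,550, ¥1,650; squared poverty gap index (FGT₂) = 0.034948.
Reduction = 0.100087 − 0.034948 = 0.0651.

0.0651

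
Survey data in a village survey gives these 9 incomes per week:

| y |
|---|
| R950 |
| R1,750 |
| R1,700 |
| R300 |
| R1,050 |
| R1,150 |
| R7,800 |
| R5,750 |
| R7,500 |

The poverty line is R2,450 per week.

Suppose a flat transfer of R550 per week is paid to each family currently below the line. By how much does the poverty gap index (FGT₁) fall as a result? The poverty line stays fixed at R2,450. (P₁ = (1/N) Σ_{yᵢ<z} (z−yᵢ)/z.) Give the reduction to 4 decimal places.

0.1497

Before: below the line — R300, R950, R1,050, R1,150, R1,700, R1,750; poverty gap index (FGT₁) = 0.353741.
After the R550 transfer: below the line — R850, R1,500, R1,600, R1,700, R2,250, R2,300; poverty gap index (FGT₁) = 0.204082.
Reduction = 0.353741 − 0.204082 = 0.1497.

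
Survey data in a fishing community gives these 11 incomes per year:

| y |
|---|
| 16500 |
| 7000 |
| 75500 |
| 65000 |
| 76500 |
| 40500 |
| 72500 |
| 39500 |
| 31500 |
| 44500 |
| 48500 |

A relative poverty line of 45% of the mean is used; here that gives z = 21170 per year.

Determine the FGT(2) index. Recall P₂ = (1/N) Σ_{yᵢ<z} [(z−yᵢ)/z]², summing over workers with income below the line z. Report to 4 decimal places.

Incomes under z: 7000, 16500 (q = 2 of N = 11).
Relative gaps: (21170−7000)/21170 = 0.6693; (21170−16500)/21170 = 0.2206.
Squared: 0.4480; 0.0487.
Sum = 0.496683; P₂ = 0.496683 / 11 = 0.0452.

0.0452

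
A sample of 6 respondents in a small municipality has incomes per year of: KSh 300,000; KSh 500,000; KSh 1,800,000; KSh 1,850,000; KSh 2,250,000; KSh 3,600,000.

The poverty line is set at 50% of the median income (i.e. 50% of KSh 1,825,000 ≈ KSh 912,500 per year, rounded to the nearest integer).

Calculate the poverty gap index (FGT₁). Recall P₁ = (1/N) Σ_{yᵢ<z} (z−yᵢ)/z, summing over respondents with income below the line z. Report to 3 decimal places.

0.187

Below z: KSh 300,000, KSh 500,000 (q = 2 of N = 6).
Normalized shortfalls: (912500−300000)/912500 = 0.6712; (912500−500000)/912500 = 0.4521.
Sum of shortfalls = 1.123288; P₁ averages over all N: 1.123288 / 6 = 0.187.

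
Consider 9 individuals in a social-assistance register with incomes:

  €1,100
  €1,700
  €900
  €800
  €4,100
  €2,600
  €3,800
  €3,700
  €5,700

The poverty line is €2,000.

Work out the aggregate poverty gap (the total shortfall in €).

€3,500

Poor units: €800, €900, €1,100, €1,700 (q = 4 of N = 9).
Individual gaps: 2000−800 = 1200; 2000−900 = 1100; 2000−1100 = 900; 2000−1700 = 300.
Aggregate gap = €3,500.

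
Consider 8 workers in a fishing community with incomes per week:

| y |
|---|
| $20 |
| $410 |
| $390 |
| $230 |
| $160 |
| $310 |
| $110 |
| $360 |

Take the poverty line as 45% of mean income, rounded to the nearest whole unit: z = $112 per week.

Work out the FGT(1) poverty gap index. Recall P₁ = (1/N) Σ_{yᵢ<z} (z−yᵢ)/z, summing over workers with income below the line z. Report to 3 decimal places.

0.105

Incomes under z: $20, $110 (q = 2 of N = 8).
Shortfall ratios: (112−20)/112 = 0.8214; (112−110)/112 = 0.0179.
Sum of shortfalls = 0.839286; P₁ averages over all N: 0.839286 / 8 = 0.105.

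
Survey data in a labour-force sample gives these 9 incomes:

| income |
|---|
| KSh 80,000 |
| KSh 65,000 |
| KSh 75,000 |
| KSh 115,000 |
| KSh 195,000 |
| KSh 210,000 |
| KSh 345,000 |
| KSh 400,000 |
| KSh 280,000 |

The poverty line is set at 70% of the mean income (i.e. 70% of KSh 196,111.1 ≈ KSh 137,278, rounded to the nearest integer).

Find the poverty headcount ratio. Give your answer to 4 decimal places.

4 of the 9 individuals have income below KSh 137,278.
H = 4/9 = 0.4444.

0.4444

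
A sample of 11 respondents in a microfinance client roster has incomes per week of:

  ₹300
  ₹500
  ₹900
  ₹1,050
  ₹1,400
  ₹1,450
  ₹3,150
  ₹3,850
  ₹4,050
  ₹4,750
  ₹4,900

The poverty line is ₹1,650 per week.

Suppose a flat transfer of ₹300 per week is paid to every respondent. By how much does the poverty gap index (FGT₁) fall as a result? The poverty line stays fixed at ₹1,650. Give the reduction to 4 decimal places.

Before: below the line — ₹300, ₹500, ₹900, ₹1,050, ₹1,400, ₹1,450; poverty gap index (FGT₁) = 0.236915.
After the ₹300 transfer: below the line — ₹600, ₹800, ₹1,200, ₹1,350; poverty gap index (FGT₁) = 0.146006.
Reduction = 0.236915 − 0.146006 = 0.0909.

0.0909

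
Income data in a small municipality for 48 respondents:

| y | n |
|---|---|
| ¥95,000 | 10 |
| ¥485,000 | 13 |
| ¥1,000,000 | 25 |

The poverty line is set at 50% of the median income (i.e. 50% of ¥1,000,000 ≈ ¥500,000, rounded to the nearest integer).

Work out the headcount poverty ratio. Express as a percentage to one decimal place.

47.9%

23 of the 48 respondents have income below ¥500,000.
H = 23/48 = 47.9%.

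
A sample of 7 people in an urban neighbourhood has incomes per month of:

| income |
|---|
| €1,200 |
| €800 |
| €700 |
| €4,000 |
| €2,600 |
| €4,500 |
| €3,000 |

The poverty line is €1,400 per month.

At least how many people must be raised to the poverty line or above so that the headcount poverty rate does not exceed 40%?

1

Currently q = 3 of N = 7 are below the line (H = 0.429).
A headcount ratio of at most 40% allows at most ⌊0.40 × 7⌋ = 2 poor people.
So at least 3 − 2 = 1 must be lifted.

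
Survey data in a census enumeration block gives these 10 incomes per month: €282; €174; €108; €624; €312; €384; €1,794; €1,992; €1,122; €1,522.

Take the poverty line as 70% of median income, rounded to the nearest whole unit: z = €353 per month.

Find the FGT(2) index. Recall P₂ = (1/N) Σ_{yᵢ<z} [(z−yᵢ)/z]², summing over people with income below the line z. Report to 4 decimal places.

Poor units: €108, €174, €282, €312 (q = 4 of N = 10).
Relative gaps: (353−108)/353 = 0.6941; (353−174)/353 = 0.5071; (353−282)/353 = 0.2011; (353−312)/353 = 0.1161.
Squared: 0.4817; 0.2571; 0.0405; 0.0135.
Sum = 0.792784; P₂ = 0.792784 / 10 = 0.0793.

0.0793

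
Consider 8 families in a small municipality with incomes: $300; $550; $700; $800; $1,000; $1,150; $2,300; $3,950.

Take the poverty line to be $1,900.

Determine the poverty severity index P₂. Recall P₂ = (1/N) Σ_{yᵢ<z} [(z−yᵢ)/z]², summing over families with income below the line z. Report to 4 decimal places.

0.2910

Below z: $300, $550, $700, $800, $1,000, $1,150 (q = 6 of N = 8).
Relative gaps: (1900−300)/1900 = 0.8421; (1900−550)/1900 = 0.7105; (1900−700)/1900 = 0.6316; (1900−800)/1900 = 0.5789; (1900−1000)/1900 = 0.4737; (1900−1150)/1900 = 0.3947.
Squared: 0.7091; 0.5048; 0.3989; 0.3352; 0.2244; 0.1558.
Sum = 2.328255; P₂ = 2.328255 / 8 = 0.2910.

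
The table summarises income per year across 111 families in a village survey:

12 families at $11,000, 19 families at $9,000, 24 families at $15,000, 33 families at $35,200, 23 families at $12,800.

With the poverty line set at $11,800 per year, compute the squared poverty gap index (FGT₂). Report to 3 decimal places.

0.010

Poor units: 19×$9,000, 12×$11,000 (q = 31 of N = 111).
Shortfall ratios: (11800−9000)/11800 = 0.2373 (×19); (11800−11000)/11800 = 0.0678 (×12).
Squared: 0.0563 (×19); 0.0046 (×12).
Sum = 1.124964; P₂ = 1.124964 / 111 = 0.010.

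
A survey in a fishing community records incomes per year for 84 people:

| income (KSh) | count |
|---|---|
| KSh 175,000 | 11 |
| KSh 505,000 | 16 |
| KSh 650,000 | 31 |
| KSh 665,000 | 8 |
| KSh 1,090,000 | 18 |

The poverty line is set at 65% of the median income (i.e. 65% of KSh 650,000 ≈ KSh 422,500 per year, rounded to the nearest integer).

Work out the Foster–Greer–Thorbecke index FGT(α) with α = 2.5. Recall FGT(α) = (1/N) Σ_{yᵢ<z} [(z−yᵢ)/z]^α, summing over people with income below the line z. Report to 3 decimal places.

0.034

Incomes under z: 11×KSh 175,000 (q = 11 of N = 84).
Relative gaps: (422500−175000)/422500 = 0.5858 (×11).
Raised to α = 2.5: 0.26265 (×11).
Sum = 2.889109; FGT(2.5) = 2.889109 / 84 = 0.034.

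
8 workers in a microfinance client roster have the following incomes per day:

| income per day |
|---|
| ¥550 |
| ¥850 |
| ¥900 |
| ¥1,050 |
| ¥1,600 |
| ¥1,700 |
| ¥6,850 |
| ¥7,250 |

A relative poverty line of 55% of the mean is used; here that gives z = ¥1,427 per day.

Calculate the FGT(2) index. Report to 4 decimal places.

Poor units: ¥550, ¥850, ¥900, ¥1,050 (q = 4 of N = 8).
Normalized shortfalls: (1427−550)/1427 = 0.6146; (1427−850)/1427 = 0.4043; (1427−900)/1427 = 0.3693; (1427−1050)/1427 = 0.2642.
Squared: 0.3777; 0.1635; 0.1364; 0.0698.
Sum = 0.747382; P₂ = 0.747382 / 8 = 0.0934.

0.0934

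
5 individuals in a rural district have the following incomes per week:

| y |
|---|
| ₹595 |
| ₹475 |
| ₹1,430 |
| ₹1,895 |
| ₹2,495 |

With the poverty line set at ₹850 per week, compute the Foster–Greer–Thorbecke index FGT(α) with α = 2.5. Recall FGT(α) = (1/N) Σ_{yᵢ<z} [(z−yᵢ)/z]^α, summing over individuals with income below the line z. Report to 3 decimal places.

0.036

Incomes under z: ₹475, ₹595 (q = 2 of N = 5).
Gap ratios (z−y)/z: (850−475)/850 = 0.4412; (850−595)/850 = 0.3000.
Raised to α = 2.5: 0.12928; 0.04930.
Sum = 0.178575; FGT(2.5) = 0.178575 / 5 = 0.036.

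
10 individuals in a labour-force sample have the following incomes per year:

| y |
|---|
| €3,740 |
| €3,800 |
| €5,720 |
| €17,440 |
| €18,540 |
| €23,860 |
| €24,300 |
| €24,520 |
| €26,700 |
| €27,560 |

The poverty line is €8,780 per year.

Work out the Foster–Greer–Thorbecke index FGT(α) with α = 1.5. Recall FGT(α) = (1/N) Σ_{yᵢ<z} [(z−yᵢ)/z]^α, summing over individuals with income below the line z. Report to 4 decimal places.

Below the line: €3,740, €3,800, €5,720 (q = 3 of N = 10).
Relative gaps: (8780−3740)/8780 = 0.5740; (8780−3800)/8780 = 0.5672; (8780−5720)/8780 = 0.3485.
Raised to α = 1.5: 0.43491; 0.42717; 0.20575.
Sum = 1.067836; FGT(1.5) = 1.067836 / 10 = 0.1068.

0.1068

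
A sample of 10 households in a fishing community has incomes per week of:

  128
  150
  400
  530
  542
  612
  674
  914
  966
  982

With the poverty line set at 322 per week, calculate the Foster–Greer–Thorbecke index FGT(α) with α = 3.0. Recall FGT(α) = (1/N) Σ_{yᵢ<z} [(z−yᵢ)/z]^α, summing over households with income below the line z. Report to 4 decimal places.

Incomes under z: 128, 150 (q = 2 of N = 10).
Shortfall ratios: (322−128)/322 = 0.6025; (322−150)/322 = 0.5342.
Raised to α = 3.0: 0.21869; 0.15241.
Sum = 0.371106; FGT(3.0) = 0.371106 / 10 = 0.0371.

0.0371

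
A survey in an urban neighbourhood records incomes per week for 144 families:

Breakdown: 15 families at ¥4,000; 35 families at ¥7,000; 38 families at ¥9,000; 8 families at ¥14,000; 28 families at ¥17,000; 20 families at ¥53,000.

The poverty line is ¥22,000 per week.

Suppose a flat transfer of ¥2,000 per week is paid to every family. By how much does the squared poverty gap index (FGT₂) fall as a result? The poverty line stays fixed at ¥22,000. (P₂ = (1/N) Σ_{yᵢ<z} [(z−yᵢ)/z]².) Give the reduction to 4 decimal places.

0.0786

Before: below the line — 15×¥4,000, 35×¥7,000, 38×¥9,000, 8×¥14,000, 28×¥17,000; squared poverty gap index (FGT₂) = 0.292255.
After the ¥2,000 transfer: below the line — 15×¥6,000, 35×¥9,000, 38×¥11,000, 8×¥16,000, 28×¥19,000; squared poverty gap index (FGT₂) = 0.213685.
Reduction = 0.292255 − 0.213685 = 0.0786.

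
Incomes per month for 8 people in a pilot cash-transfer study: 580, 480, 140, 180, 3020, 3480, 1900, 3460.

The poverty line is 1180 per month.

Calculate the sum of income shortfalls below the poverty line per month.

Poor units: 140, 180, 480, 580 (q = 4 of N = 8).
Individual gaps: 1180−140 = 1040; 1180−180 = 1000; 1180−480 = 700; 1180−580 = 600.
Aggregate gap = 3340.

3340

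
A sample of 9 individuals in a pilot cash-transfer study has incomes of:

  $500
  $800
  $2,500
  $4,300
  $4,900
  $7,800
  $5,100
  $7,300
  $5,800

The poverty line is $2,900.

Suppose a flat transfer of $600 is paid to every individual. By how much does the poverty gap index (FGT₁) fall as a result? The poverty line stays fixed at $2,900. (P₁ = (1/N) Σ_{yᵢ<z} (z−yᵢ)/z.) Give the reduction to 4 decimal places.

Before: below the line — $500, $800, $2,500; poverty gap index (FGT₁) = 0.187739.
After the $600 transfer: below the line — $1,100, $1,400; poverty gap index (FGT₁) = 0.126437.
Reduction = 0.187739 − 0.126437 = 0.0613.

0.0613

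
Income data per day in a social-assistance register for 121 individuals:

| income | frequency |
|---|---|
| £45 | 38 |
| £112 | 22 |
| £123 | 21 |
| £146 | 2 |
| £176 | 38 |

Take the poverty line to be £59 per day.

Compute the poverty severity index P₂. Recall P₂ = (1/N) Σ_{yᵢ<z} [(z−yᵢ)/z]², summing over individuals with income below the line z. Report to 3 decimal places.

Poor units: 38×£45 (q = 38 of N = 121).
Normalized shortfalls: (59−45)/59 = 0.2373 (×38).
Squared: 0.0563 (×38).
Sum = 2.139615; P₂ = 2.139615 / 121 = 0.018.

0.018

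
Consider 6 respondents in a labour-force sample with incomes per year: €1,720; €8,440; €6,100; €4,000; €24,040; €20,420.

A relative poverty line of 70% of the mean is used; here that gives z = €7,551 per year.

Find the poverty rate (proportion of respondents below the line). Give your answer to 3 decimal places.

0.500

3 of the 6 respondents have income below €7,551.
H = 3/6 = 0.500.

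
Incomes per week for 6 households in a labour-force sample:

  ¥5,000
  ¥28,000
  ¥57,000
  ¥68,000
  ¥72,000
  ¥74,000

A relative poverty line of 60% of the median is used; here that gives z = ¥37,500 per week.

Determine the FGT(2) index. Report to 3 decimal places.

0.136

Below the line: ¥5,000, ¥28,000 (q = 2 of N = 6).
Relative gaps: (37500−5000)/37500 = 0.8667; (37500−28000)/37500 = 0.2533.
Squared: 0.7511; 0.0642.
Sum = 0.815289; P₂ = 0.815289 / 6 = 0.136.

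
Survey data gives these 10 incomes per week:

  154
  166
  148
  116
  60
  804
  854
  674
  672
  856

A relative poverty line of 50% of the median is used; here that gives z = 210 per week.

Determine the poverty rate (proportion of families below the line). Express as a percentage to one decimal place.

50.0%

5 of the 10 families have income below 210.
H = 5/10 = 50.0%.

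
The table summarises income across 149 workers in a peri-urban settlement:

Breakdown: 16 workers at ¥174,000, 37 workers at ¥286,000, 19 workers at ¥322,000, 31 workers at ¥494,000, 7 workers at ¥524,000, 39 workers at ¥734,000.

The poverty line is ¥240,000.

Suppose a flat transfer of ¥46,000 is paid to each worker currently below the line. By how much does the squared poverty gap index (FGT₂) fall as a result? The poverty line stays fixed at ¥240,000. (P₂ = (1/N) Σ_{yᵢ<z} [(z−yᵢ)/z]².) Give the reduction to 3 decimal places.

0.007

Before: below the line — 16×¥174,000; squared poverty gap index (FGT₂) = 0.00812.
After the ¥46,000 transfer: below the line — 16×¥220,000; squared poverty gap index (FGT₂) = 0.00075.
Reduction = 0.00812 − 0.00075 = 0.007.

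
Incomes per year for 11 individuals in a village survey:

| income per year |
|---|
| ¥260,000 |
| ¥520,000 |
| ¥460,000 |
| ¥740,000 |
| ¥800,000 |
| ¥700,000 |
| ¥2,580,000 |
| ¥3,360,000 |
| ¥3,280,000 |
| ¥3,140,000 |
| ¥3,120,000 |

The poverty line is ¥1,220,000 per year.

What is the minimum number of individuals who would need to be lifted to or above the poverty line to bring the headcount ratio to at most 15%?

5

Currently q = 6 of N = 11 are below the line (H = 0.545).
A headcount ratio of at most 15% allows at most ⌊0.15 × 11⌋ = 1 poor individuals.
So at least 6 − 1 = 5 must be lifted.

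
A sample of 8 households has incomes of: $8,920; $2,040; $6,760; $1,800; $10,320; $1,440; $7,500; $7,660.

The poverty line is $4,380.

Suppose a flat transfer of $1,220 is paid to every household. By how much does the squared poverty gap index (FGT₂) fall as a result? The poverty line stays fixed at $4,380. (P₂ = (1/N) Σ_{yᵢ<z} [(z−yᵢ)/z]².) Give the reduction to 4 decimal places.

Before: below the line — $1,440, $1,800, $2,040; squared poverty gap index (FGT₂) = 0.135368.
After the $1,220 transfer: below the line — $2,660, $3,020, $3,260; squared poverty gap index (FGT₂) = 0.039501.
Reduction = 0.135368 − 0.039501 = 0.0959.

0.0959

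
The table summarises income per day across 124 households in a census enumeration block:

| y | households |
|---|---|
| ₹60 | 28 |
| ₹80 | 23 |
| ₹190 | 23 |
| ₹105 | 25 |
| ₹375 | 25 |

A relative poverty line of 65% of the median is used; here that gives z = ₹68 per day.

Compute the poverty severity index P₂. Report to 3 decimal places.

0.003

Incomes under z: 28×₹60 (q = 28 of N = 124).
Relative gaps: (68−60)/68 = 0.1176 (×28).
Squared: 0.0138 (×28).
Sum = 0.387543; P₂ = 0.387543 / 124 = 0.003.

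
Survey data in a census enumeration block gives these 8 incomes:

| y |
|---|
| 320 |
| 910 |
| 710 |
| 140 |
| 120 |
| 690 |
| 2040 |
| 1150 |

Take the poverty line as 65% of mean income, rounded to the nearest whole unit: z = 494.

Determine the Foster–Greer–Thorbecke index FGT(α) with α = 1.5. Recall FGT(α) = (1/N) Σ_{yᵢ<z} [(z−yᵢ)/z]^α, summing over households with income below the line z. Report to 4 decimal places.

0.1843

Incomes under z: 120, 140, 320 (q = 3 of N = 8).
Normalized shortfalls: (494−120)/494 = 0.7571; (494−140)/494 = 0.7166; (494−320)/494 = 0.3522.
Raised to α = 1.5: 0.65874; 0.60662; 0.20904.
Sum = 1.474403; FGT(1.5) = 1.474403 / 8 = 0.1843.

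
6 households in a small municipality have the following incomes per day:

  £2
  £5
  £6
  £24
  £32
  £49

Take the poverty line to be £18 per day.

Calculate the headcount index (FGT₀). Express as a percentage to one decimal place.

3 of the 6 households have income below £18.
H = 3/6 = 50.0%.

50.0%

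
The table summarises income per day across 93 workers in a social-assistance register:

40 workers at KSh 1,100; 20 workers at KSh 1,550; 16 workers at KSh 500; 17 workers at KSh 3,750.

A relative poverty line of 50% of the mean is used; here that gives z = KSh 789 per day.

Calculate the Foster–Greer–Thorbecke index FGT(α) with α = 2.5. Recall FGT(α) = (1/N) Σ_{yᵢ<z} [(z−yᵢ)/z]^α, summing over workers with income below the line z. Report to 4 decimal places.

0.0140

Below the line: 16×KSh 500 (q = 16 of N = 93).
Shortfall ratios: (789−500)/789 = 0.3663 (×16).
Raised to α = 2.5: 0.08120 (×16).
Sum = 1.299188; FGT(2.5) = 1.299188 / 93 = 0.0140.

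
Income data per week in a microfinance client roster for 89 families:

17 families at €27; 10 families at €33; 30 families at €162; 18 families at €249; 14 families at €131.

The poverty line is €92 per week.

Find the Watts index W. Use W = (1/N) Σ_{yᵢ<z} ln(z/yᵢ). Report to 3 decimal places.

Below z: 17×€27, 10×€33 (q = 27 of N = 89).
Log shortfalls: ln(92/27) = 1.2260 (×17); ln(92/33) = 1.0253 (×10).
W = 31.093989 / 89 = 0.349.

0.349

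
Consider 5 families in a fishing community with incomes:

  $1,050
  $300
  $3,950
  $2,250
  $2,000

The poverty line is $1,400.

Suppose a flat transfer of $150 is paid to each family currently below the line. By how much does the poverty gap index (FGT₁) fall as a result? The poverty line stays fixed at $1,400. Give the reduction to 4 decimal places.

Before: below the line — $300, $1,050; poverty gap index (FGT₁) = 0.207143.
After the $150 transfer: below the line — $450, $1,200; poverty gap index (FGT₁) = 0.164286.
Reduction = 0.207143 − 0.164286 = 0.0429.

0.0429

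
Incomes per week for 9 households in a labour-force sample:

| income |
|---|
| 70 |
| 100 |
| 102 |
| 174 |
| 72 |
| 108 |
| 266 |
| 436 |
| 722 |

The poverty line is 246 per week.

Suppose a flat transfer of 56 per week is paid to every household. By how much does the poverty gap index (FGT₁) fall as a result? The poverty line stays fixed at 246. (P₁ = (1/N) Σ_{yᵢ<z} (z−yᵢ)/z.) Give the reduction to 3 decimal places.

Before: below the line — 70, 72, 100, 102, 108, 174; poverty gap index (FGT₁) = 0.38392.
After the 56 transfer: below the line — 126, 128, 156, 158, 164, 230; poverty gap index (FGT₁) = 0.23216.
Reduction = 0.38392 − 0.23216 = 0.152.

0.152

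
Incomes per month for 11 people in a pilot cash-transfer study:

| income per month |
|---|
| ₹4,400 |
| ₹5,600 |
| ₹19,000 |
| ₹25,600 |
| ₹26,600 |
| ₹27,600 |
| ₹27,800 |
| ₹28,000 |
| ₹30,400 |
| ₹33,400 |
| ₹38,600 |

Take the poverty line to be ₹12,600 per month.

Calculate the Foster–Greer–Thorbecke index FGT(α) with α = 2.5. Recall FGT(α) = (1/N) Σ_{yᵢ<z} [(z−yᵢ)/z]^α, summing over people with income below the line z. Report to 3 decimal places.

0.052

Incomes under z: ₹4,400, ₹5,600 (q = 2 of N = 11).
Shortfall ratios: (12600−4400)/12600 = 0.6508; (12600−5600)/12600 = 0.5556.
Raised to α = 2.5: 0.34167; 0.23005.
Sum = 0.571719; FGT(2.5) = 0.571719 / 11 = 0.052.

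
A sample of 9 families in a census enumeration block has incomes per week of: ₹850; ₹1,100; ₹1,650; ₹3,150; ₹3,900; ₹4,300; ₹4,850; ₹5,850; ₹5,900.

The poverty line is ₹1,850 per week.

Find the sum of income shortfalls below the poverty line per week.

₹1,950

Below the line: ₹850, ₹1,100, ₹1,650 (q = 3 of N = 9).
Individual gaps: 1850−850 = 1000; 1850−1100 = 750; 1850−1650 = 200.
Aggregate gap = ₹1,950.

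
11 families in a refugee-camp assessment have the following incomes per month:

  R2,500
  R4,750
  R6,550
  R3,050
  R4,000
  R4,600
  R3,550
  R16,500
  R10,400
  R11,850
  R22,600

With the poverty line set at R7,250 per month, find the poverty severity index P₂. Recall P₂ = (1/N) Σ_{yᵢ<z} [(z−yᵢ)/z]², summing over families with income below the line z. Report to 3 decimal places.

Below the line: R2,500, R3,050, R3,550, R4,000, R4,600, R4,750, R6,550 (q = 7 of N = 11).
Relative gaps: (7250−2500)/7250 = 0.6552; (7250−3050)/7250 = 0.5793; (7250−3550)/7250 = 0.5103; (7250−4000)/7250 = 0.4483; (7250−4600)/7250 = 0.3655; (7250−4750)/7250 = 0.3448; (7250−6550)/7250 = 0.0966.
Squared: 0.4293; 0.3356; 0.2605; 0.2010; 0.1336; 0.1189; 0.0093.
Sum = 1.488086; P₂ = 1.488086 / 11 = 0.135.

0.135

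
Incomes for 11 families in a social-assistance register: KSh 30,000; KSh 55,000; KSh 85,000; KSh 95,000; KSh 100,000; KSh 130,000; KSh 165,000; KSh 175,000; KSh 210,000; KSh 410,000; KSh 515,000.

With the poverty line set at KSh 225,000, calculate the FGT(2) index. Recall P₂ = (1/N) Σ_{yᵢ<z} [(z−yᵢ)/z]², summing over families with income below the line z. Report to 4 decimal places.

Incomes under z: KSh 30,000, KSh 55,000, KSh 85,000, KSh 95,000, KSh 100,000, KSh 130,000, KSh 165,000, KSh 175,000, KSh 210,000 (q = 9 of N = 11).
Gap ratios (z−y)/z: (225000−30000)/225000 = 0.8667; (225000−55000)/225000 = 0.7556; (225000−85000)/225000 = 0.6222; (225000−95000)/225000 = 0.5778; (225000−100000)/225000 = 0.5556; (225000−130000)/225000 = 0.4222; (225000−165000)/225000 = 0.2667; (225000−175000)/225000 = 0.2222; (225000−210000)/225000 = 0.0667.
Squared: 0.7511; 0.5709; 0.3872; 0.3338; 0.3086; 0.1783; 0.0711; 0.0494; 0.0044.
Sum = 2.654815; P₂ = 2.654815 / 11 = 0.2413.

0.2413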